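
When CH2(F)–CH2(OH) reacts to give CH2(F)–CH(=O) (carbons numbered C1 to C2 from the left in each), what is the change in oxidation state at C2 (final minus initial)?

+2

Before: C2 has 1 bond to C, 2 bonds to H, 1 bond to O → oxidation state -1.
After: C2 has 1 bond to C, 1 bond to H, 2 bonds to O → oxidation state +1.
Δ = +1 − (-1) = +2, so this is an oxidation at C2.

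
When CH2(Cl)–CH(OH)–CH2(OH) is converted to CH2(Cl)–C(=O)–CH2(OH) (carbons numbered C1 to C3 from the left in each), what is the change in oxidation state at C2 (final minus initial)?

Before: C2 has 2 bonds to C, 1 bond to H, 1 bond to O → oxidation state 0.
After: C2 has 2 bonds to C, 2 bonds to O → oxidation state +2.
Δ = +2 − (0) = +2, so this is an oxidation at C2.

+2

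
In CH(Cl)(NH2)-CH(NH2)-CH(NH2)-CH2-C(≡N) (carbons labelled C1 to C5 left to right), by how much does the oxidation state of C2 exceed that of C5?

C2: 2C, 1H, 1N → 0 − 1 + 1 = 0
C5: 1C, 3N → 0 + 3 = +3
Difference: 0 − (+3) = -3.

-3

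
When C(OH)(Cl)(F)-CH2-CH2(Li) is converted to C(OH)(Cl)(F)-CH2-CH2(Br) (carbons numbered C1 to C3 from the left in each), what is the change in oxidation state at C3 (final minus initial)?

+2

Before: C3 has 1 bond to C, 2 bonds to H, 1 bond to Li → oxidation state -3.
After: C3 has 1 bond to C, 2 bonds to H, 1 bond to Br → oxidation state -1.
Δ = -1 − (-3) = +2, so this is an oxidation at C3.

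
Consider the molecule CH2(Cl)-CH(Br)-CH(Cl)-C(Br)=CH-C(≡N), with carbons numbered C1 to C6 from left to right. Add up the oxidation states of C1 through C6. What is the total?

+2

Assign +1 per bond to O/N/halogen, −1 per bond to H or an electropositive element, and 0 per bond to carbon. Tallying each carbon:
C1: 1C, 2H, 1Cl → 0 − 2 + 1 = -1
C2: 2C, 1H, 1Br → 0 − 1 + 1 = 0
C3: 2C, 1H, 1Cl → 0 − 1 + 1 = 0
C4: 3C, 1Br → 0 + 1 = +1
C5: 3C, 1H → 0 − 1 = -1
C6: 1C, 3N → 0 + 3 = +3
Sum = -1 + 0 + 0 + 1 − 1 + 3 = +2.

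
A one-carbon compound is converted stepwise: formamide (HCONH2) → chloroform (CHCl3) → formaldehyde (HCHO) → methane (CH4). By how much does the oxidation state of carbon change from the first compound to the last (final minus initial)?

Carbon oxidation states along the series — formamide: +2, chloroform: +2, formaldehyde: 0, methane: -4.
Net change = -4 − (+2) = -6.

-6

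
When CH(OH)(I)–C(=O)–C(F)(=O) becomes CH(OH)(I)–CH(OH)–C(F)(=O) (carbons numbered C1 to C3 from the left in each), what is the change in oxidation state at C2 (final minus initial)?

-2

Before: C2 has 2 bonds to C, 2 bonds to O → oxidation state +2.
After: C2 has 2 bonds to C, 1 bond to H, 1 bond to O → oxidation state 0.
Δ = 0 − (+2) = -2, so this is a reduction at C2.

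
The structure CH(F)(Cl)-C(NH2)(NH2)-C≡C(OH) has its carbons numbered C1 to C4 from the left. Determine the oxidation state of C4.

C4 has a triple bond to C (3×0 = 0), one bond to O (+1).
Oxidation state = 0 + 1 = +1.

+1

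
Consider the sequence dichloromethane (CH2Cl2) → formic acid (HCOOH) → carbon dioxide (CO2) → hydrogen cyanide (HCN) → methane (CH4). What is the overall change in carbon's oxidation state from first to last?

Carbon oxidation states along the series — dichloromethane: 0, formic acid: +2, carbon dioxide: +4, hydrogen cyanide: +2, methane: -4.
Net change = -4 − (0) = -4.

-4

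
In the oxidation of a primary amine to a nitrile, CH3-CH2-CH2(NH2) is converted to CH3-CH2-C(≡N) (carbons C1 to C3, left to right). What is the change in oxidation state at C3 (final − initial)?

Before: C3 has 1 bond to C, 2 bonds to H, 1 bond to N → oxidation state -1.
After: C3 has 1 bond to C, 3 bonds to N → oxidation state +3.
Δ = +3 − (-1) = +4, so this is an oxidation at C3.

+4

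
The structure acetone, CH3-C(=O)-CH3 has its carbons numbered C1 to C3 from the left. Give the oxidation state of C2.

Bonds to more-electronegative neighbours contribute +1 each, bonds to H or metals contribute −1 each, and C–C bonds contribute 0.
C2 has a double bond to O (2×+1 = +2), one bond to C (0), one bond to C (0).
Oxidation state = +2 + 0 + 0 = +2.

+2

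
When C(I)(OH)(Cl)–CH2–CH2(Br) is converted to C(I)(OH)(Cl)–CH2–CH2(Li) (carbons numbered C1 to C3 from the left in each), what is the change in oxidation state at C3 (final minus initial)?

Before: C3 has 1 bond to C, 2 bonds to H, 1 bond to Br → oxidation state -1.
After: C3 has 1 bond to C, 2 bonds to H, 1 bond to Li → oxidation state -3.
Δ = -3 − (-1) = -2, so this is a reduction at C3.

-2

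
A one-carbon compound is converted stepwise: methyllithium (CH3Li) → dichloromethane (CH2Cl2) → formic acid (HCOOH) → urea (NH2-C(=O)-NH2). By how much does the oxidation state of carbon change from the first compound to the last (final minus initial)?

+8

Carbon oxidation states along the series — methyllithium: -4, dichloromethane: 0, formic acid: +2, urea: +4.
Net change = +4 − (-4) = +8.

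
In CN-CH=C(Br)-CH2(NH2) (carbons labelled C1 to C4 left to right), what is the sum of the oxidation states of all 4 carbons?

Assign +1 per bond to O/N/halogen, −1 per bond to H or an electropositive element, and 0 per bond to carbon. Tallying each carbon:
C1: 1C, 3N → 0 + 3 = +3
C2: 3C, 1H → 0 − 1 = -1
C3: 3C, 1Br → 0 + 1 = +1
C4: 1C, 2H, 1N → 0 − 2 + 1 = -1
Sum = +3 − 1 + 1 − 1 = +2.

+2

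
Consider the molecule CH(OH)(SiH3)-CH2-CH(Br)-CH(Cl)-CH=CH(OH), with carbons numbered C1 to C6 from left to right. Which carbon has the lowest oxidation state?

Tallying each carbon's bonds:
C1: 1C, 1H, 1O, 1Si → 0 − 1 + 1 − 1 = -1
C2: 2C, 2H → 0 − 2 = -2
C3: 2C, 1H, 1Br → 0 − 1 + 1 = 0
C4: 2C, 1H, 1Cl → 0 − 1 + 1 = 0
C5: 3C, 1H → 0 − 1 = -1
C6: 2C, 1H, 1O → 0 − 1 + 1 = 0
The most reduced carbon is C2 at -2.

C2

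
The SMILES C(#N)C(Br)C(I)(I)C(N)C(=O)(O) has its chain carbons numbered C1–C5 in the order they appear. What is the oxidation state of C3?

Each bond to a more electronegative atom (O, N, halogen) counts +1, each bond to a less electronegative atom (H, metal, B, Si) counts −1, and each C–C bond counts 0.
C3 has one bond to C (0), one bond to C (0), one bond to I (+1), one bond to I (+1).
Oxidation state = 0 + 0 + 1 + 1 = +2.

+2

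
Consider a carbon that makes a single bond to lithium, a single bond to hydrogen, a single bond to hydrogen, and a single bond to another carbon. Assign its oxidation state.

The carbon has one bond to C (0), one bond to H (-1), one bond to Li (-1), one bond to H (-1).
Oxidation state = 0 − 1 − 1 − 1 = -3.

-3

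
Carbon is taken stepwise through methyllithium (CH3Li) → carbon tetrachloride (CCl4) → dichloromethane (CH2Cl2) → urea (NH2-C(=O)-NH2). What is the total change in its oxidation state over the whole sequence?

Carbon oxidation states along the series — methyllithium: -4, carbon tetrachloride: +4, dichloromethane: 0, urea: +4.
Net change = +4 − (-4) = +8.

+8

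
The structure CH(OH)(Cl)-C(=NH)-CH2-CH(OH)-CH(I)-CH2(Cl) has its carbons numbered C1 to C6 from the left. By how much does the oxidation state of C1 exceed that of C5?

C1: 1C, 1H, 1O, 1Cl → 0 − 1 + 1 + 1 = +1
C5: 2C, 1H, 1I → 0 − 1 + 1 = 0
Difference: +1 − (0) = +1.

+1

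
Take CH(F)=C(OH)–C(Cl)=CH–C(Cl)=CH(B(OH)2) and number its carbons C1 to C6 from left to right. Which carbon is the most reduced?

Tallying each carbon's bonds:
C1: 2C, 1H, 1F → 0 − 1 + 1 = 0
C2: 3C, 1O → 0 + 1 = +1
C3: 3C, 1Cl → 0 + 1 = +1
C4: 3C, 1H → 0 − 1 = -1
C5: 3C, 1Cl → 0 + 1 = +1
C6: 2C, 1H, 1B → 0 − 1 − 1 = -2
The most reduced carbon is C6 at -2.

C6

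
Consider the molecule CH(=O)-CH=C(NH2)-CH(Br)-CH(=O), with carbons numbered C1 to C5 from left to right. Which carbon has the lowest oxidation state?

Assign +1 per bond to O/N/halogen, −1 per bond to H or an electropositive element, and 0 per bond to carbon. Tallying each carbon:
C1: 1C, 1H, 2O → 0 − 1 + 2 = +1
C2: 3C, 1H → 0 − 1 = -1
C3: 3C, 1N → 0 + 1 = +1
C4: 2C, 1H, 1Br → 0 − 1 + 1 = 0
C5: 1C, 1H, 2O → 0 − 1 + 2 = +1
The most reduced carbon is C2 at -1.

C2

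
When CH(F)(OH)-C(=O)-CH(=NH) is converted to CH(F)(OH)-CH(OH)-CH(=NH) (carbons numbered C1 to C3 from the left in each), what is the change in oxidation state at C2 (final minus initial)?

Before: C2 has 2 bonds to C, 2 bonds to O → oxidation state +2.
After: C2 has 2 bonds to C, 1 bond to H, 1 bond to O → oxidation state 0.
Δ = 0 − (+2) = -2, so this is a reduction at C2.

-2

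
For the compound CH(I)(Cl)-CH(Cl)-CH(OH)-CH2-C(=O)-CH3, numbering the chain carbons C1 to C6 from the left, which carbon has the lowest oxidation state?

C6

Bonds to more-electronegative neighbours contribute +1 each, bonds to H or metals contribute −1 each, and C–C bonds contribute 0. Tallying each carbon:
C1: 1C, 1H, 1Cl, 1I → 0 − 1 + 1 + 1 = +1
C2: 2C, 1H, 1Cl → 0 − 1 + 1 = 0
C3: 2C, 1H, 1O → 0 − 1 + 1 = 0
C4: 2C, 2H → 0 − 2 = -2
C5: 2C, 2O → 0 + 2 = +2
C6: 1C, 3H → 0 − 3 = -3
The most reduced carbon is C6 at -3.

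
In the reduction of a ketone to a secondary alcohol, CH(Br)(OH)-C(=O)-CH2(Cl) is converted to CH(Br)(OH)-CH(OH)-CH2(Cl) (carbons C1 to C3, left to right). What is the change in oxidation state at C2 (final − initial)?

-2

Before: C2 has 2 bonds to C, 2 bonds to O → oxidation state +2.
After: C2 has 2 bonds to C, 1 bond to H, 1 bond to O → oxidation state 0.
Δ = 0 − (+2) = -2, so this is a reduction at C2.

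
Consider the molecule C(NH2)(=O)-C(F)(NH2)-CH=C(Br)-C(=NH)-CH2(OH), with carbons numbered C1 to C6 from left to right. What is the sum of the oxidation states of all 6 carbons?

Tallying each carbon's bonds:
C1: 1C, 2O, 1N → 0 + 2 + 1 = +3
C2: 2C, 1N, 1F → 0 + 1 + 1 = +2
C3: 3C, 1H → 0 − 1 = -1
C4: 3C, 1Br → 0 + 1 = +1
C5: 2C, 2N → 0 + 2 = +2
C6: 1C, 2H, 1O → 0 − 2 + 1 = -1
Sum = +3 + 2 − 1 + 1 + 2 − 1 = +6.

+6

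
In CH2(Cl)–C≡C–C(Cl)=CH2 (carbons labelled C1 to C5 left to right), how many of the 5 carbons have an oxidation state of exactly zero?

2

Assign +1 per bond to O/N/halogen, −1 per bond to H or an electropositive element, and 0 per bond to carbon. Tallying each carbon:
C1: 1C, 2H, 1Cl → 0 − 2 + 1 = -1
C2: 4C → 0 = 0
C3: 4C → 0 = 0
C4: 3C, 1Cl → 0 + 1 = +1
C5: 2C, 2H → 0 − 2 = -2
2 carbons (C2, C3) meet the condition.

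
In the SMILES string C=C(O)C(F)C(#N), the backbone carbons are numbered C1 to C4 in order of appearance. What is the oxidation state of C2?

+1

C2 has a double bond to C (2×0 = 0), one bond to C (0), one bond to O (+1).
Oxidation state = 0 + 0 + 1 = +1.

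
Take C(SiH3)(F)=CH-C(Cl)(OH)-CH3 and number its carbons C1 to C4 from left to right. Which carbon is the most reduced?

C4

Tallying each carbon's bonds:
C1: 2C, 1F, 1Si → 0 + 1 − 1 = 0
C2: 3C, 1H → 0 − 1 = -1
C3: 2C, 1O, 1Cl → 0 + 1 + 1 = +2
C4: 1C, 3H → 0 − 3 = -3
The most reduced carbon is C4 at -3.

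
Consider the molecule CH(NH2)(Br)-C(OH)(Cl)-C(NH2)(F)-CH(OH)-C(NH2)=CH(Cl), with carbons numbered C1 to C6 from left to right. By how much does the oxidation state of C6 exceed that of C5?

C6: 2C, 1H, 1Cl → 0 − 1 + 1 = 0
C5: 3C, 1N → 0 + 1 = +1
Difference: 0 − (+1) = -1.

-1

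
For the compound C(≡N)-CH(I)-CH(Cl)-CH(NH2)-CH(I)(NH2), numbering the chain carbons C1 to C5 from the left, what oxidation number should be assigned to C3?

0

Count +1 for every bond to an atom more electronegative than carbon and −1 for every bond to one less electronegative; C–C bonds are 0.
C3 has one bond to C (0), one bond to C (0), one bond to Cl (+1), one bond to H (-1).
Oxidation state = 0 + 0 + 1 − 1 = 0.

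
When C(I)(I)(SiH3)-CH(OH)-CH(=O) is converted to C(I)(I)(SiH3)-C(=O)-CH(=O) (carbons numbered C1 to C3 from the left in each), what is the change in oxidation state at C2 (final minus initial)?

+2

Before: C2 has 2 bonds to C, 1 bond to H, 1 bond to O → oxidation state 0.
After: C2 has 2 bonds to C, 2 bonds to O → oxidation state +2.
Δ = +2 − (0) = +2, so this is an oxidation at C2.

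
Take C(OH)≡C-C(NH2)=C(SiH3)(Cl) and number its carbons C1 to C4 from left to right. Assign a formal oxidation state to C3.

+1

C3 has one bond to C (0), a double bond to C (2×0 = 0), one bond to N (+1).
Oxidation state = 0 + 0 + 1 = +1.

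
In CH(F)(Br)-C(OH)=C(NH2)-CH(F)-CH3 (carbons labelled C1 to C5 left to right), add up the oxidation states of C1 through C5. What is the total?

0

Count +1 for every bond to an atom more electronegative than carbon and −1 for every bond to one less electronegative; C–C bonds are 0. Tallying each carbon:
C1: 1C, 1H, 1F, 1Br → 0 − 1 + 1 + 1 = +1
C2: 3C, 1O → 0 + 1 = +1
C3: 3C, 1N → 0 + 1 = +1
C4: 2C, 1H, 1F → 0 − 1 + 1 = 0
C5: 1C, 3H → 0 − 3 = -3
Sum = +1 + 1 + 1 + 0 − 3 = 0.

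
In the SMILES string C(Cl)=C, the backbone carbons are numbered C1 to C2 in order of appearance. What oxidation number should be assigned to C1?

0

Assign +1 per bond to O/N/halogen, −1 per bond to H or an electropositive element, and 0 per bond to carbon.
C1 has a double bond to C (2×0 = 0), one bond to Cl (+1), one bond to H (-1).
Oxidation state = 0 + 1 − 1 = 0.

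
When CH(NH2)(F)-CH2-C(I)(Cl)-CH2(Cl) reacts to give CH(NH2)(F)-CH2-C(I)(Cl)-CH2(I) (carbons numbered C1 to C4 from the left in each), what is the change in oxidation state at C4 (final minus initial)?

Before: C4 has 1 bond to C, 2 bonds to H, 1 bond to Cl → oxidation state -1.
After: C4 has 1 bond to C, 2 bonds to H, 1 bond to I → oxidation state -1.
Δ = -1 − (-1) = 0, so no net redox change at C4.

0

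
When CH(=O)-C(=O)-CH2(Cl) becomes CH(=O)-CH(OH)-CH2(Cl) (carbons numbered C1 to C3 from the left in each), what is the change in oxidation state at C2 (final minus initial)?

-2

Before: C2 has 2 bonds to C, 2 bonds to O → oxidation state +2.
After: C2 has 2 bonds to C, 1 bond to H, 1 bond to O → oxidation state 0.
Δ = 0 − (+2) = -2, so this is a reduction at C2.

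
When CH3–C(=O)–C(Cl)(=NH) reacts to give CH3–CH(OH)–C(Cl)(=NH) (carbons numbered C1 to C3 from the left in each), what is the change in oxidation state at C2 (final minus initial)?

Before: C2 has 2 bonds to C, 2 bonds to O → oxidation state +2.
After: C2 has 2 bonds to C, 1 bond to H, 1 bond to O → oxidation state 0.
Δ = 0 − (+2) = -2, so this is a reduction at C2.

-2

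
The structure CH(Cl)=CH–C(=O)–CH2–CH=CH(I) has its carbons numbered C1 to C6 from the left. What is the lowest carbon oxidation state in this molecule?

Count +1 for every bond to an atom more electronegative than carbon and −1 for every bond to one less electronegative; C–C bonds are 0. Tallying each carbon:
C1: 2C, 1H, 1Cl → 0 − 1 + 1 = 0
C2: 3C, 1H → 0 − 1 = -1
C3: 2C, 2O → 0 + 2 = +2
C4: 2C, 2H → 0 − 2 = -2
C5: 3C, 1H → 0 − 1 = -1
C6: 2C, 1H, 1I → 0 − 1 + 1 = 0
The lowest value is -2.

-2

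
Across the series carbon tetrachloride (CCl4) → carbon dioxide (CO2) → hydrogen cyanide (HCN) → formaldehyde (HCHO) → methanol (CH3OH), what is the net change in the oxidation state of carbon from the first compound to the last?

-6

Carbon oxidation states along the series — carbon tetrachloride: +4, carbon dioxide: +4, hydrogen cyanide: +2, formaldehyde: 0, methanol: -2.
Net change = -2 − (+4) = -6.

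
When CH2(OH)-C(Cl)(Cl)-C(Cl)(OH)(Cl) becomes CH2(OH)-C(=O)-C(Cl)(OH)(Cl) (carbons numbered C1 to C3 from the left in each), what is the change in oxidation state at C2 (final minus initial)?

Before: C2 has 2 bonds to C, 2 bonds to Cl → oxidation state +2.
After: C2 has 2 bonds to C, 2 bonds to O → oxidation state +2.
Δ = +2 − (+2) = 0, so no net redox change at C2.

0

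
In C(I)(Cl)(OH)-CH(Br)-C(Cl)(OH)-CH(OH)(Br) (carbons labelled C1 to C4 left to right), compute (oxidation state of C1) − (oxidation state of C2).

C1: 1C, 1O, 1Cl, 1I → 0 + 1 + 1 + 1 = +3
C2: 2C, 1H, 1Br → 0 − 1 + 1 = 0
Difference: +3 − (0) = +3.

+3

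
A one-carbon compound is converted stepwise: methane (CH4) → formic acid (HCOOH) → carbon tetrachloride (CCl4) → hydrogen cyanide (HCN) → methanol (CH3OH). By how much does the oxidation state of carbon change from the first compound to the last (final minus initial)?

Carbon oxidation states along the series — methane: -4, formic acid: +2, carbon tetrachloride: +4, hydrogen cyanide: +2, methanol: -2.
Net change = -2 − (-4) = +2.

+2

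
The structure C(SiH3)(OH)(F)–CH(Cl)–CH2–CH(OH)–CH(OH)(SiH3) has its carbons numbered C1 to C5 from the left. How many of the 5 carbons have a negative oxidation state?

2

Count +1 for every bond to an atom more electronegative than carbon and −1 for every bond to one less electronegative; C–C bonds are 0. Tallying each carbon:
C1: 1C, 1O, 1F, 1Si → 0 + 1 + 1 − 1 = +1
C2: 2C, 1H, 1Cl → 0 − 1 + 1 = 0
C3: 2C, 2H → 0 − 2 = -2
C4: 2C, 1H, 1O → 0 − 1 + 1 = 0
C5: 1C, 1H, 1O, 1Si → 0 − 1 + 1 − 1 = -1
2 carbons (C3, C5) meet the condition.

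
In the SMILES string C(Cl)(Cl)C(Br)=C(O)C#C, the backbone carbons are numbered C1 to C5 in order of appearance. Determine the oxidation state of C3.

+1

Assign +1 per bond to O/N/halogen, −1 per bond to H or an electropositive element, and 0 per bond to carbon.
C3 has a double bond to C (2×0 = 0), one bond to C (0), one bond to O (+1).
Oxidation state = 0 + 0 + 1 = +1.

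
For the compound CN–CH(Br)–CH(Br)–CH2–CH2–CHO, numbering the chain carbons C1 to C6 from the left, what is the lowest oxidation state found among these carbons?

-2

Each bond to a more electronegative atom (O, N, halogen) counts +1, each bond to a less electronegative atom (H, metal, B, Si) counts −1, and each C–C bond counts 0. Tallying each carbon:
C1: 1C, 3N → 0 + 3 = +3
C2: 2C, 1H, 1Br → 0 − 1 + 1 = 0
C3: 2C, 1H, 1Br → 0 − 1 + 1 = 0
C4: 2C, 2H → 0 − 2 = -2
C5: 2C, 2H → 0 − 2 = -2
C6: 1C, 1H, 2O → 0 − 1 + 2 = +1
The lowest value is -2.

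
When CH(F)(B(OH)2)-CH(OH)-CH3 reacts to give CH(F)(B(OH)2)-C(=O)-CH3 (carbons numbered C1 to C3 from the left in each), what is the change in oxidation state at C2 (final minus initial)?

Before: C2 has 2 bonds to C, 1 bond to H, 1 bond to O → oxidation state 0.
After: C2 has 2 bonds to C, 2 bonds to O → oxidation state +2.
Δ = +2 − (0) = +2, so this is an oxidation at C2.

+2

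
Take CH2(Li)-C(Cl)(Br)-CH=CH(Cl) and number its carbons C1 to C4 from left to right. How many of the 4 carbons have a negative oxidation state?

2

Tallying each carbon's bonds:
C1: 1C, 2H, 1Li → 0 − 2 − 1 = -3
C2: 2C, 1Cl, 1Br → 0 + 1 + 1 = +2
C3: 3C, 1H → 0 − 1 = -1
C4: 2C, 1H, 1Cl → 0 − 1 + 1 = 0
2 carbons (C1, C3) meet the condition.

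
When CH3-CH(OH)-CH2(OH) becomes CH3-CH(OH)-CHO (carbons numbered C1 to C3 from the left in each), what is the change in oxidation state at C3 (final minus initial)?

Before: C3 has 1 bond to C, 2 bonds to H, 1 bond to O → oxidation state -1.
After: C3 has 1 bond to C, 1 bond to H, 2 bonds to O → oxidation state +1.
Δ = +1 − (-1) = +2, so this is an oxidation at C3.

+2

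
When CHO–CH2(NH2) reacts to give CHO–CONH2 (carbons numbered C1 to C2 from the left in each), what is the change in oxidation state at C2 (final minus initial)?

+4

Before: C2 has 1 bond to C, 2 bonds to H, 1 bond to N → oxidation state -1.
After: C2 has 1 bond to C, 2 bonds to O, 1 bond to N → oxidation state +3.
Δ = +3 − (-1) = +4, so this is an oxidation at C2.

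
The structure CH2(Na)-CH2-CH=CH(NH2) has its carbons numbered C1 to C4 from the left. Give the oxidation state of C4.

0

C4 has a double bond to C (2×0 = 0), one bond to H (-1), one bond to N (+1).
Oxidation state = 0 − 1 + 1 = 0.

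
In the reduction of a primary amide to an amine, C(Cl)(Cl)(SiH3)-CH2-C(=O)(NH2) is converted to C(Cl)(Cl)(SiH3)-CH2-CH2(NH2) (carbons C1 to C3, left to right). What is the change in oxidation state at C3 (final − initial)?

-4

Before: C3 has 1 bond to C, 2 bonds to O, 1 bond to N → oxidation state +3.
After: C3 has 1 bond to C, 2 bonds to H, 1 bond to N → oxidation state -1.
Δ = -1 − (+3) = -4, so this is a reduction at C3.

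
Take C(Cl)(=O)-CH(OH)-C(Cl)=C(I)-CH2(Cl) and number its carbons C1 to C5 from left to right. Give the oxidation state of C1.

+3

C1 has one bond to C (0), one bond to Cl (+1), a double bond to O (2×+1 = +2).
Oxidation state = 0 + 1 + 2 = +3.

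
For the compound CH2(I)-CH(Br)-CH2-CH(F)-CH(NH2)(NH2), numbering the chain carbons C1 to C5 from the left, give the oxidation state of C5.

C5 has one bond to C (0), one bond to N (+1), one bond to H (-1), one bond to N (+1).
Oxidation state = 0 + 1 − 1 + 1 = +1.

+1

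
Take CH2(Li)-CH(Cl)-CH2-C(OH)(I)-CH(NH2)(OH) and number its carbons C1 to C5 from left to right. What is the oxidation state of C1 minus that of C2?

-3

C1: 1C, 2H, 1Li → 0 − 2 − 1 = -3
C2: 2C, 1H, 1Cl → 0 − 1 + 1 = 0
Difference: -3 − (0) = -3.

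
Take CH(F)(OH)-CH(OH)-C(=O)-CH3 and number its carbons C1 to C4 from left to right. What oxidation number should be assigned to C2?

0

Assign +1 per bond to O/N/halogen, −1 per bond to H or an electropositive element, and 0 per bond to carbon.
C2 has one bond to C (0), one bond to C (0), one bond to H (-1), one bond to O (+1).
Oxidation state = 0 + 0 − 1 + 1 = 0.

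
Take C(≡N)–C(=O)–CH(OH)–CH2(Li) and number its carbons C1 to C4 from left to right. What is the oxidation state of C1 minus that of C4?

C1: 1C, 3N → 0 + 3 = +3
C4: 1C, 2H, 1Li → 0 − 2 − 1 = -3
Difference: +3 − (-3) = +6.

+6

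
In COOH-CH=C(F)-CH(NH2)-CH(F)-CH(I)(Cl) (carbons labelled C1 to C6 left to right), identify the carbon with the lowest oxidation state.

C2

Tallying each carbon's bonds:
C1: 1C, 3O → 0 + 3 = +3
C2: 3C, 1H → 0 − 1 = -1
C3: 3C, 1F → 0 + 1 = +1
C4: 2C, 1H, 1N → 0 − 1 + 1 = 0
C5: 2C, 1H, 1F → 0 − 1 + 1 = 0
C6: 1C, 1H, 1Cl, 1I → 0 − 1 + 1 + 1 = +1
The most reduced carbon is C2 at -1.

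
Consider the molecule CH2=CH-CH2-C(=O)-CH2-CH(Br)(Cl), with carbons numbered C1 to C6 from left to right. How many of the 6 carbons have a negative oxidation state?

4

Bonds to more-electronegative neighbours contribute +1 each, bonds to H or metals contribute −1 each, and C–C bonds contribute 0. Tallying each carbon:
C1: 2C, 2H → 0 − 2 = -2
C2: 3C, 1H → 0 − 1 = -1
C3: 2C, 2H → 0 − 2 = -2
C4: 2C, 2O → 0 + 2 = +2
C5: 2C, 2H → 0 − 2 = -2
C6: 1C, 1H, 1Cl, 1Br → 0 − 1 + 1 + 1 = +1
4 carbons (C1, C2, C3, C5) meet the condition.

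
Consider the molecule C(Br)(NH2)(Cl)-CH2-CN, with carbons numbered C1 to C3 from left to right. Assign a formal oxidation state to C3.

+3

C3 has one bond to C (0), a triple bond to N (3×+1 = +3).
Oxidation state = 0 + 3 = +3.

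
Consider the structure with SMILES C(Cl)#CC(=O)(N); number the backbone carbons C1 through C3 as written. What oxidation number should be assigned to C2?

Bonds to more-electronegative neighbours contribute +1 each, bonds to H or metals contribute −1 each, and C–C bonds contribute 0.
C2 has a triple bond to C (3×0 = 0), one bond to C (0).
Oxidation state = 0 + 0 = 0.

0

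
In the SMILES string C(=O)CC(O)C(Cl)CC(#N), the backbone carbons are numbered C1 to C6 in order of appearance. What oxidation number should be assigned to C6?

+3

C6 has one bond to C (0), a triple bond to N (3×+1 = +3).
Oxidation state = 0 + 3 = +3.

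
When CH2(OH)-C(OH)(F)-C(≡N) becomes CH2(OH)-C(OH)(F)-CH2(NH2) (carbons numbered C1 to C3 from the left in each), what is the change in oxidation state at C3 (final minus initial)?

Before: C3 has 1 bond to C, 3 bonds to N → oxidation state +3.
After: C3 has 1 bond to C, 2 bonds to H, 1 bond to N → oxidation state -1.
Δ = -1 − (+3) = -4, so this is a reduction at C3.

-4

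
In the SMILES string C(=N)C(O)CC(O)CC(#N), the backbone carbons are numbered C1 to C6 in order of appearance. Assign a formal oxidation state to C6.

+3

Count +1 for every bond to an atom more electronegative than carbon and −1 for every bond to one less electronegative; C–C bonds are 0.
C6 has one bond to C (0), a triple bond to N (3×+1 = +3).
Oxidation state = 0 + 3 = +3.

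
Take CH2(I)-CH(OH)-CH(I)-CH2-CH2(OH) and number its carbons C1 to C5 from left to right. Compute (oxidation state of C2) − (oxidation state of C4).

C2: 2C, 1H, 1O → 0 − 1 + 1 = 0
C4: 2C, 2H → 0 − 2 = -2
Difference: 0 − (-2) = +2.

+2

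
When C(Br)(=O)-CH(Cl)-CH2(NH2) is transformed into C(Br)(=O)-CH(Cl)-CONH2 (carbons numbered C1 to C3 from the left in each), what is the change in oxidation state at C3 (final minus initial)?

Before: C3 has 1 bond to C, 2 bonds to H, 1 bond to N → oxidation state -1.
After: C3 has 1 bond to C, 2 bonds to O, 1 bond to N → oxidation state +3.
Δ = +3 − (-1) = +4, so this is an oxidation at C3.

+4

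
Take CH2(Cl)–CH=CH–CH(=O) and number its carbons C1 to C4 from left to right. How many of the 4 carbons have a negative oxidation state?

Tallying each carbon's bonds:
C1: 1C, 2H, 1Cl → 0 − 2 + 1 = -1
C2: 3C, 1H → 0 − 1 = -1
C3: 3C, 1H → 0 − 1 = -1
C4: 1C, 1H, 2O → 0 − 1 + 2 = +1
3 carbons (C1, C2, C3) meet the condition.

3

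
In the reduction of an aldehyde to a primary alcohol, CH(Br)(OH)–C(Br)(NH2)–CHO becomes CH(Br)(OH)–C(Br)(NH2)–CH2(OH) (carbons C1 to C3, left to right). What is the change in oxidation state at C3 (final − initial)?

Before: C3 has 1 bond to C, 1 bond to H, 2 bonds to O → oxidation state +1.
After: C3 has 1 bond to C, 2 bonds to H, 1 bond to O → oxidation state -1.
Δ = -1 − (+1) = -2, so this is a reduction at C3.

-2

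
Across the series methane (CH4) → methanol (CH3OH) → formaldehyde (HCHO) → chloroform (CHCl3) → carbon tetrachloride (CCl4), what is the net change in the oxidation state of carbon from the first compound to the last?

Carbon oxidation states along the series — methane: -4, methanol: -2, formaldehyde: 0, chloroform: +2, carbon tetrachloride: +4.
Net change = +4 − (-4) = +8.

+8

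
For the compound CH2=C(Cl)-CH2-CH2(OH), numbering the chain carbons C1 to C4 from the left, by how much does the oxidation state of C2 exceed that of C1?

+3

C2: 3C, 1Cl → 0 + 1 = +1
C1: 2C, 2H → 0 − 2 = -2
Difference: +1 − (-2) = +3.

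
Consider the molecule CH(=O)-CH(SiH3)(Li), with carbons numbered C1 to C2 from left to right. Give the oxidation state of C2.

Each bond to a more electronegative atom (O, N, halogen) counts +1, each bond to a less electronegative atom (H, metal, B, Si) counts −1, and each C–C bond counts 0.
C2 has one bond to C (0), one bond to Si (-1), one bond to H (-1), one bond to Li (-1).
Oxidation state = 0 − 1 − 1 − 1 = -3.

-3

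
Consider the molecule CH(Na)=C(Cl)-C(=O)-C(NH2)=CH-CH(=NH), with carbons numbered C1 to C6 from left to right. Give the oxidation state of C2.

+1

C2 has a double bond to C (2×0 = 0), one bond to C (0), one bond to Cl (+1).
Oxidation state = 0 + 0 + 1 = +1.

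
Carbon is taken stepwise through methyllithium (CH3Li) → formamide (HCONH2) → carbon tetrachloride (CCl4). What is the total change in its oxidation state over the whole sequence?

Carbon oxidation states along the series — methyllithium: -4, formamide: +2, carbon tetrachloride: +4.
Net change = +4 − (-4) = +8.

+8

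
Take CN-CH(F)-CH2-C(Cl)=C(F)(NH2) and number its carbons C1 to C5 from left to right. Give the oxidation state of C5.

+2

Count +1 for every bond to an atom more electronegative than carbon and −1 for every bond to one less electronegative; C–C bonds are 0.
C5 has a double bond to C (2×0 = 0), one bond to F (+1), one bond to N (+1).
Oxidation state = 0 + 1 + 1 = +2.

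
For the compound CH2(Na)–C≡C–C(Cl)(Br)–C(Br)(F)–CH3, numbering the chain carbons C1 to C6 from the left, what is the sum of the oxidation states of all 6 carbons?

-2

Tallying each carbon's bonds:
C1: 1C, 2H, 1Na → 0 − 2 − 1 = -3
C2: 4C → 0 = 0
C3: 4C → 0 = 0
C4: 2C, 1Cl, 1Br → 0 + 1 + 1 = +2
C5: 2C, 1F, 1Br → 0 + 1 + 1 = +2
C6: 1C, 3H → 0 − 3 = -3
Sum = -3 + 0 + 0 + 2 + 2 − 3 = -2.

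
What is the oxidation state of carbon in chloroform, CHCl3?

Bonds to more-electronegative neighbours contribute +1 each, bonds to H or metals contribute −1 each, and C–C bonds contribute 0.
The carbon has one bond to H (-1), one bond to Cl (+1), one bond to Cl (+1), one bond to Cl (+1).
Oxidation state = -1 + 1 + 1 + 1 = +2.

+2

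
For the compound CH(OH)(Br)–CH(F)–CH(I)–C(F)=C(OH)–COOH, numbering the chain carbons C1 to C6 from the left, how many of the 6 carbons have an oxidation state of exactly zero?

2

Tallying each carbon's bonds:
C1: 1C, 1H, 1O, 1Br → 0 − 1 + 1 + 1 = +1
C2: 2C, 1H, 1F → 0 − 1 + 1 = 0
C3: 2C, 1H, 1I → 0 − 1 + 1 = 0
C4: 3C, 1F → 0 + 1 = +1
C5: 3C, 1O → 0 + 1 = +1
C6: 1C, 3O → 0 + 3 = +3
2 carbons (C2, C3) meet the condition.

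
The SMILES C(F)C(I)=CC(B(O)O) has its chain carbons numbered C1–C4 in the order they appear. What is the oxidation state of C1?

C1 has one bond to C (0), one bond to H (-1), one bond to F (+1), one bond to H (-1).
Oxidation state = 0 − 1 + 1 − 1 = -1.

-1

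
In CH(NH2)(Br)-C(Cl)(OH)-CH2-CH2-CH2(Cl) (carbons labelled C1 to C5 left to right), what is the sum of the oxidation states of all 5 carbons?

-2

Tallying each carbon's bonds:
C1: 1C, 1H, 1N, 1Br → 0 − 1 + 1 + 1 = +1
C2: 2C, 1O, 1Cl → 0 + 1 + 1 = +2
C3: 2C, 2H → 0 − 2 = -2
C4: 2C, 2H → 0 − 2 = -2
C5: 1C, 2H, 1Cl → 0 − 2 + 1 = -1
Sum = +1 + 2 − 2 − 2 − 1 = -2.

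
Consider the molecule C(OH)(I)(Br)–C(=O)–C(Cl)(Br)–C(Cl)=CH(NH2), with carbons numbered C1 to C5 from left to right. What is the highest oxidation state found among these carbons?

Assign +1 per bond to O/N/halogen, −1 per bond to H or an electropositive element, and 0 per bond to carbon. Tallying each carbon:
C1: 1C, 1O, 1Br, 1I → 0 + 1 + 1 + 1 = +3
C2: 2C, 2O → 0 + 2 = +2
C3: 2C, 1Cl, 1Br → 0 + 1 + 1 = +2
C4: 3C, 1Cl → 0 + 1 = +1
C5: 2C, 1H, 1N → 0 − 1 + 1 = 0
The highest value is +3.

+3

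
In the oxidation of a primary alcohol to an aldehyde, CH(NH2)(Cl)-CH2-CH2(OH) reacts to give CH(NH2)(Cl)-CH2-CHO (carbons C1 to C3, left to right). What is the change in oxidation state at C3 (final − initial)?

+2

Before: C3 has 1 bond to C, 2 bonds to H, 1 bond to O → oxidation state -1.
After: C3 has 1 bond to C, 1 bond to H, 2 bonds to O → oxidation state +1.
Δ = +1 − (-1) = +2, so this is an oxidation at C3.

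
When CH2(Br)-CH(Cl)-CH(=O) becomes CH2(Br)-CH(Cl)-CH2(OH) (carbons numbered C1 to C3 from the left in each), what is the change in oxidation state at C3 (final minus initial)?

Before: C3 has 1 bond to C, 1 bond to H, 2 bonds to O → oxidation state +1.
After: C3 has 1 bond to C, 2 bonds to H, 1 bond to O → oxidation state -1.
Δ = -1 − (+1) = -2, so this is a reduction at C3.

-2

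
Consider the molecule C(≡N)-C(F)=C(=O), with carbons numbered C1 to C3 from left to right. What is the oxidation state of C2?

+1

Count +1 for every bond to an atom more electronegative than carbon and −1 for every bond to one less electronegative; C–C bonds are 0.
C2 has one bond to C (0), a double bond to C (2×0 = 0), one bond to F (+1).
Oxidation state = 0 + 0 + 1 = +1.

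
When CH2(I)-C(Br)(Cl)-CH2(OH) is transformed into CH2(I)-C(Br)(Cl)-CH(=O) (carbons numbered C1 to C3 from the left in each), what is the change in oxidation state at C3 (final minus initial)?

Before: C3 has 1 bond to C, 2 bonds to H, 1 bond to O → oxidation state -1.
After: C3 has 1 bond to C, 1 bond to H, 2 bonds to O → oxidation state +1.
Δ = +1 − (-1) = +2, so this is an oxidation at C3.

+2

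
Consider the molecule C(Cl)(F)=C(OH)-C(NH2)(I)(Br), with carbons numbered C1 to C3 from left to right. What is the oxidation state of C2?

C2 has a double bond to C (2×0 = 0), one bond to C (0), one bond to O (+1).
Oxidation state = 0 + 0 + 1 = +1.

+1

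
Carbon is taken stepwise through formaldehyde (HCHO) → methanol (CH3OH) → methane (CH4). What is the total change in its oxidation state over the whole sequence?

-4

Carbon oxidation states along the series — formaldehyde: 0, methanol: -2, methane: -4.
Net change = -4 − (0) = -4.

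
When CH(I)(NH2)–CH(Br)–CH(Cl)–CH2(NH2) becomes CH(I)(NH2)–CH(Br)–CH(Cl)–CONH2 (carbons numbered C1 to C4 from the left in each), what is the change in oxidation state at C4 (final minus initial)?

+4

Before: C4 has 1 bond to C, 2 bonds to H, 1 bond to N → oxidation state -1.
After: C4 has 1 bond to C, 2 bonds to O, 1 bond to N → oxidation state +3.
Δ = +3 − (-1) = +4, so this is an oxidation at C4.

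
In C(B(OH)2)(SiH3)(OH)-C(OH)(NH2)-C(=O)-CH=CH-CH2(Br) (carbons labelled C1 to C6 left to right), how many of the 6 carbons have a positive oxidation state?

2

Assign +1 per bond to O/N/halogen, −1 per bond to H or an electropositive element, and 0 per bond to carbon. Tallying each carbon:
C1: 1C, 1O, 1B, 1Si → 0 + 1 − 1 − 1 = -1
C2: 2C, 1O, 1N → 0 + 1 + 1 = +2
C3: 2C, 2O → 0 + 2 = +2
C4: 3C, 1H → 0 − 1 = -1
C5: 3C, 1H → 0 − 1 = -1
C6: 1C, 2H, 1Br → 0 − 2 + 1 = -1
2 carbons (C2, C3) meet the condition.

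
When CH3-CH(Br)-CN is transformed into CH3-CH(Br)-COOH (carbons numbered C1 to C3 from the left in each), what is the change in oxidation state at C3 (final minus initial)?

0

Before: C3 has 1 bond to C, 3 bonds to N → oxidation state +3.
After: C3 has 1 bond to C, 3 bonds to O → oxidation state +3.
Δ = +3 − (+3) = 0, so no net redox change at C3.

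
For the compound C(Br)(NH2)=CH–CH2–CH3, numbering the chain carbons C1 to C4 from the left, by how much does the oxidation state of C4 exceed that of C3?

C4: 1C, 3H → 0 − 3 = -3
C3: 2C, 2H → 0 − 2 = -2
Difference: -3 − (-2) = -1.

-1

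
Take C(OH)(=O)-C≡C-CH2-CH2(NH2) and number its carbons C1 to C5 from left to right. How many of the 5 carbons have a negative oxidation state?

Bonds to more-electronegative neighbours contribute +1 each, bonds to H or metals contribute −1 each, and C–C bonds contribute 0. Tallying each carbon:
C1: 1C, 3O → 0 + 3 = +3
C2: 4C → 0 = 0
C3: 4C → 0 = 0
C4: 2C, 2H → 0 − 2 = -2
C5: 1C, 2H, 1N → 0 − 2 + 1 = -1
2 carbons (C4, C5) meet the condition.

2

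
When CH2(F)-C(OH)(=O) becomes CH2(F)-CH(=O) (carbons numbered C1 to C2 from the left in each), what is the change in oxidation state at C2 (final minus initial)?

-2

Before: C2 has 1 bond to C, 3 bonds to O → oxidation state +3.
After: C2 has 1 bond to C, 1 bond to H, 2 bonds to O → oxidation state +1.
Δ = +1 − (+3) = -2, so this is a reduction at C2.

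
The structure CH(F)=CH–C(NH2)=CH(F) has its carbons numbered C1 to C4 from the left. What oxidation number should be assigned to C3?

+1

C3 has one bond to C (0), a double bond to C (2×0 = 0), one bond to N (+1).
Oxidation state = 0 + 0 + 1 = +1.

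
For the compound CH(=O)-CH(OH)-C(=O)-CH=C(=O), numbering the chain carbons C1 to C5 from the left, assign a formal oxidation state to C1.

+1

Bonds to more-electronegative neighbours contribute +1 each, bonds to H or metals contribute −1 each, and C–C bonds contribute 0.
C1 has one bond to C (0), one bond to H (-1), a double bond to O (2×+1 = +2).
Oxidation state = 0 − 1 + 2 = +1.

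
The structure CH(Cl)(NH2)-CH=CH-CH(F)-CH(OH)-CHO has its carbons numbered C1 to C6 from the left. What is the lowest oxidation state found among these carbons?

Count +1 for every bond to an atom more electronegative than carbon and −1 for every bond to one less electronegative; C–C bonds are 0. Tallying each carbon:
C1: 1C, 1H, 1N, 1Cl → 0 − 1 + 1 + 1 = +1
C2: 3C, 1H → 0 − 1 = -1
C3: 3C, 1H → 0 − 1 = -1
C4: 2C, 1H, 1F → 0 − 1 + 1 = 0
C5: 2C, 1H, 1O → 0 − 1 + 1 = 0
C6: 1C, 1H, 2O → 0 − 1 + 2 = +1
The lowest value is -1.

-1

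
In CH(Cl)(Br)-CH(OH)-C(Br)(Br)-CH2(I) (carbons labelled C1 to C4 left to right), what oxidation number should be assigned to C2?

0

Assign +1 per bond to O/N/halogen, −1 per bond to H or an electropositive element, and 0 per bond to carbon.
C2 has one bond to C (0), one bond to C (0), one bond to H (-1), one bond to O (+1).
Oxidation state = 0 + 0 − 1 + 1 = 0.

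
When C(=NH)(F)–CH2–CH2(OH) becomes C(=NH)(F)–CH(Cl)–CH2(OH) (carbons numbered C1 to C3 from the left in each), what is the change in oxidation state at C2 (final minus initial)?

Before: C2 has 2 bonds to C, 2 bonds to H → oxidation state -2.
After: C2 has 2 bonds to C, 1 bond to H, 1 bond to Cl → oxidation state 0.
Δ = 0 − (-2) = +2, so this is an oxidation at C2.

+2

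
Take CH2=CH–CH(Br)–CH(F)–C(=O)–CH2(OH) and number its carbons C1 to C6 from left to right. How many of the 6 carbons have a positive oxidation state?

1

Count +1 for every bond to an atom more electronegative than carbon and −1 for every bond to one less electronegative; C–C bonds are 0. Tallying each carbon:
C1: 2C, 2H → 0 − 2 = -2
C2: 3C, 1H → 0 − 1 = -1
C3: 2C, 1H, 1Br → 0 − 1 + 1 = 0
C4: 2C, 1H, 1F → 0 − 1 + 1 = 0
C5: 2C, 2O → 0 + 2 = +2
C6: 1C, 2H, 1O → 0 − 2 + 1 = -1
1 carbon (C5) meets the condition.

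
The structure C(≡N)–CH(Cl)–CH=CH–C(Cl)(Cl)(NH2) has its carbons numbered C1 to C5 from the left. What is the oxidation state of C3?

-1

Assign +1 per bond to O/N/halogen, −1 per bond to H or an electropositive element, and 0 per bond to carbon.
C3 has one bond to C (0), a double bond to C (2×0 = 0), one bond to H (-1).
Oxidation state = 0 + 0 − 1 = -1.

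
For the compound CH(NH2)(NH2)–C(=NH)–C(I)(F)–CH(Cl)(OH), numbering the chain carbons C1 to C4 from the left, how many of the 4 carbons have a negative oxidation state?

0

Tallying each carbon's bonds:
C1: 1C, 1H, 2N → 0 − 1 + 2 = +1
C2: 2C, 2N → 0 + 2 = +2
C3: 2C, 1F, 1I → 0 + 1 + 1 = +2
C4: 1C, 1H, 1O, 1Cl → 0 − 1 + 1 + 1 = +1
0 carbons meet the condition.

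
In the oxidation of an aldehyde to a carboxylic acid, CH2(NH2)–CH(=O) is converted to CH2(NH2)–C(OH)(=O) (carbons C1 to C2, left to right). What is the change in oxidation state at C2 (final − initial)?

+2

Before: C2 has 1 bond to C, 1 bond to H, 2 bonds to O → oxidation state +1.
After: C2 has 1 bond to C, 3 bonds to O → oxidation state +3.
Δ = +3 − (+1) = +2, so this is an oxidation at C2.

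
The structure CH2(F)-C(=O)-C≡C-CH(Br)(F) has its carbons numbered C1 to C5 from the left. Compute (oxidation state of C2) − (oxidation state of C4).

C2: 2C, 2O → 0 + 2 = +2
C4: 4C → 0 = 0
Difference: +2 − (0) = +2.

+2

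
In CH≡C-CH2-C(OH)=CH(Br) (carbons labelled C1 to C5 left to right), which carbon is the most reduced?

C3

Tallying each carbon's bonds:
C1: 3C, 1H → 0 − 1 = -1
C2: 4C → 0 = 0
C3: 2C, 2H → 0 − 2 = -2
C4: 3C, 1O → 0 + 1 = +1
C5: 2C, 1H, 1Br → 0 − 1 + 1 = 0
The most reduced carbon is C3 at -2.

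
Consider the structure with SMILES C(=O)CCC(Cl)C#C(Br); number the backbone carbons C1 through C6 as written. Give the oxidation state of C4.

Each bond to a more electronegative atom (O, N, halogen) counts +1, each bond to a less electronegative atom (H, metal, B, Si) counts −1, and each C–C bond counts 0.
C4 has one bond to C (0), one bond to C (0), one bond to H (-1), one bond to Cl (+1).
Oxidation state = 0 + 0 − 1 + 1 = 0.

0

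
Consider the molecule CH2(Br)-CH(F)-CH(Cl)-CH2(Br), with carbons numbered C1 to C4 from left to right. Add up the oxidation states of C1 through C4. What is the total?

Bonds to more-electronegative neighbours contribute +1 each, bonds to H or metals contribute −1 each, and C–C bonds contribute 0. Tallying each carbon:
C1: 1C, 2H, 1Br → 0 − 2 + 1 = -1
C2: 2C, 1H, 1F → 0 − 1 + 1 = 0
C3: 2C, 1H, 1Cl → 0 − 1 + 1 = 0
C4: 1C, 2H, 1Br → 0 − 2 + 1 = -1
Sum = -1 + 0 + 0 − 1 = -2.

-2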